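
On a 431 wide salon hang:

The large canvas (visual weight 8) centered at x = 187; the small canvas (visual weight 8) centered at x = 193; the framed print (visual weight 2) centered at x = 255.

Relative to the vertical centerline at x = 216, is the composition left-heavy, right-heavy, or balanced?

Weights sum to 8 + 8 + 2 = 18.
Σw·x = 8·187 + 8·193 + 2·255 = 3550, so x̄ = 3550/18 ≈ 197.22.
Since 197.2 is left of 216, the composition reads left-heavy.

left-heavy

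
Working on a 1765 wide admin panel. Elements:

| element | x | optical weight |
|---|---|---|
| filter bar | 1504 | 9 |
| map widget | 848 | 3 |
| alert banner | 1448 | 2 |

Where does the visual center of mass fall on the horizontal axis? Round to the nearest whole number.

Weights sum to 9 + 3 + 2 = 14.
x: (9·1504 + 3·848 + 2·1448) / 14 = 18976 / 14 ≈ 1355.43

x ≈ 1355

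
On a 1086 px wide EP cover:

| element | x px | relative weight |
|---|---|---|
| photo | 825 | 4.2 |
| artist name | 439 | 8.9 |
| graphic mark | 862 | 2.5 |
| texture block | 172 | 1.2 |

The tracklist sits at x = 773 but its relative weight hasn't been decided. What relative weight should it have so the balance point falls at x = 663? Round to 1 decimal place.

Known weights sum to 4.2 + 8.9 + 2.5 + 1.2 = 16.8; their moment is 4.2·825 + 8.9·439 + 2.5·862 + 1.2·172 = 9733.5.
For the centroid to hit 663: (9733.5 + w·773) / (16.8 + w) = 663.
So w = (663·16.8 − 9733.5)/(773 − 663) = 1404.9/110 ≈ 12.77.

w ≈ 12.8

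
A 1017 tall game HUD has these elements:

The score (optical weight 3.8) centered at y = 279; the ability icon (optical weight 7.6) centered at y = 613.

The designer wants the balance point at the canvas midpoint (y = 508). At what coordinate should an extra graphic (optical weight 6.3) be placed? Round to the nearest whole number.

After adding the extra graphic, total weight = 3.8 + 7.6 + 6.3 = 17.7.
y: target moment 17.7×508 = 8991.6; current 3.8·279 + 7.6·613 = 5719.0; the extra graphic supplies 3272.6, so y = 3272.6/6.3 ≈ 519.46.

y ≈ 519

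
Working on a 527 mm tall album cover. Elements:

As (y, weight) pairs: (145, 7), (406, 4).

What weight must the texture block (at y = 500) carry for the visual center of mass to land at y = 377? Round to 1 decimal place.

Known weights sum to 7 + 4 = 11; their moment is 7·145 + 4·406 = 2639.
Balance at y = 377 requires (2639 + w·500) / (11 + w) = 377.
Solving: w = (377·11 − 2639) / (500 − 377) = 1508 / 123 ≈ 12.26.

w ≈ 12.3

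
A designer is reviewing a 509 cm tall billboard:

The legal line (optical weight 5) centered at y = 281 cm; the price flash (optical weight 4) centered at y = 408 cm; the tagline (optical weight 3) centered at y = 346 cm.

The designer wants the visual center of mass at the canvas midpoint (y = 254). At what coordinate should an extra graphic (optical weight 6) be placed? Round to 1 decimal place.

y ≈ 82.8

After adding the extra graphic, total weight = 5 + 4 + 3 + 6 = 18.
y: need Σw·y = 18·254 = 4572. Existing = 5·281 + 4·408 + 3·346 = 4075. Remainder 497 / 6 ≈ 82.83.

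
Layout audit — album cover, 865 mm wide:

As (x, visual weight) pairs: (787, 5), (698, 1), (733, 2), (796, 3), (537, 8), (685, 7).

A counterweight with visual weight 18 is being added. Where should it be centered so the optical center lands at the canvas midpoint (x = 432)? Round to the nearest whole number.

After adding the counterweight, total weight = 5 + 1 + 2 + 3 + 8 + 7 + 18 = 44.
Along x: (17578 + 18·x) / 44 = 432 (existing moment 5·787 + 1·698 + 2·733 + 3·796 + 8·537 + 7·685 = 17578) ⇒ x = (19008 − 17578) / 18 ≈ 79.44.

x ≈ 79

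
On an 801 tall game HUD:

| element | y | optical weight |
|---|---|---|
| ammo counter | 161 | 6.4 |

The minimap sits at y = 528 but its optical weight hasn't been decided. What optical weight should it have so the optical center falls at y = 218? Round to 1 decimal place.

Known: weight 6.4 with moment 6.4·161 = 1030.4.
Balance at y = 218 requires (1030.4 + w·528) / (6.4 + w) = 218.
Solving: w = (218·6.4 − 1030.4) / (528 − 218) = 364.8 / 310 ≈ 1.18.

w ≈ 1.2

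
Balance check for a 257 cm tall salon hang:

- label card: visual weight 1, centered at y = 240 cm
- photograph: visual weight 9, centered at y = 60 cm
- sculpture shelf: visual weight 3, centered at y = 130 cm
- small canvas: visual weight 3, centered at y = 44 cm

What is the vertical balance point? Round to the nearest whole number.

Weights sum to 1 + 9 + 3 + 3 = 16.
y-moment: 1·240 + 9·60 + 3·130 + 3·44 = 1302; centroid 1302/16 ≈ 81.38.

y ≈ 81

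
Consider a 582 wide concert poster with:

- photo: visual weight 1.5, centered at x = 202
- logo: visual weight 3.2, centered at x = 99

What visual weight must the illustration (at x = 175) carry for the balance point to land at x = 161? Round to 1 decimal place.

w ≈ 9.8

Existing Σw = 4.7 (1.5 + 3.2); existing moment 1.5·202 + 3.2·99 = 619.8.
Balance at x = 161 requires (619.8 + w·175) / (4.7 + w) = 161.
Solving: w = (161·4.7 − 619.8) / (175 − 161) = 136.9 / 14 ≈ 9.78.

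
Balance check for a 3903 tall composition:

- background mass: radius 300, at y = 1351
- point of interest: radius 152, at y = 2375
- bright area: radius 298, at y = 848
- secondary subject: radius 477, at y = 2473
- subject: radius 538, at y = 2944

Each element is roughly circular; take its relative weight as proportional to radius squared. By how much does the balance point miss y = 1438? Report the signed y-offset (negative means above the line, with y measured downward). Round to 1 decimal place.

Weights ∝ r²: background mass 300² = 90000, point of interest 152² = 23104, bright area 298² = 88804, secondary subject 477² = 227529, subject 538² = 289444; Σw = 718881.
y: (90000·1351 + 23104·2375 + 88804·848 + 227529·2473 + 289444·2944) / 718881 = 1666570145 / 718881 ≈ 2318.28
Difference: 2318.28 − 1438 ≈ 880.28.

≈ 880.3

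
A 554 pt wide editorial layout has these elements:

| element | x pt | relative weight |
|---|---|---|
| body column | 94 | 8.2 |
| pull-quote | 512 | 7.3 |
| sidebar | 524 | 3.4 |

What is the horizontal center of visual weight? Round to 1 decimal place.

x ≈ 332.8

Σw = 8.2 + 7.3 + 3.4 = 18.9.
x: (8.2·94 + 7.3·512 + 3.4·524) / 18.9 = 6290.0 / 18.9 ≈ 332.80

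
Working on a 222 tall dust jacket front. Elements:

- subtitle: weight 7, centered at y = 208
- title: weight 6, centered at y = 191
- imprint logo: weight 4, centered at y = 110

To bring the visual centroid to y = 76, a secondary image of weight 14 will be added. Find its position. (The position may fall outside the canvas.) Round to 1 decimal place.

With the secondary image, Σw becomes 7 + 6 + 4 + 14 = 31.
y: target moment 31×76 = 2356; current 7·208 + 6·191 + 4·110 = 3042; the secondary image supplies -686, so y = -686/14 ≈ -49.00.

y ≈ -49.0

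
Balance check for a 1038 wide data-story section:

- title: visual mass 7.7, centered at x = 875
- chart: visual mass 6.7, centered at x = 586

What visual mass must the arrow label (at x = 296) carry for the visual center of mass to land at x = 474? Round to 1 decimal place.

Known weights sum to 7.7 + 6.7 = 14.4; their moment is 7.7·875 + 6.7·586 = 10663.7.
Set Σw·x/Σw = 474: (10663.7 + 296w) = 474·(14.4 + w).
Solving: w = (474·14.4 − 10663.7) / (296 − 474) = -3838.1 / -178 ≈ 21.56.

w ≈ 21.6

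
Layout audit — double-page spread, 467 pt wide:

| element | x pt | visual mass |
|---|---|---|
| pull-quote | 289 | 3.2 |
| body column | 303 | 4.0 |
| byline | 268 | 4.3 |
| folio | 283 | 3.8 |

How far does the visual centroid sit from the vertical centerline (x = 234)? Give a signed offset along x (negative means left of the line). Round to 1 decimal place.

Σw = 3.2 + 4.0 + 4.3 + 3.8 = 15.3.
x: (3.2·289 + 4.0·303 + 4.3·268 + 3.8·283) / 15.3 = 4364.6 / 15.3 ≈ 285.27
Against x = 234, that's 285.27 − 234 = 51.27.

≈ 51.3 pt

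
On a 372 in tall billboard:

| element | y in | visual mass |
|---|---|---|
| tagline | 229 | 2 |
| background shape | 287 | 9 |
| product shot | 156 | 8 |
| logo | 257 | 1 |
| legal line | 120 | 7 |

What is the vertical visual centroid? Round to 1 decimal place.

y ≈ 199.5

Total weight = 2 + 9 + 8 + 1 + 7 = 27.
Σw·y = 2·229 + 9·287 + 8·156 + 1·257 + 7·120 = 5386, so ȳ = 5386/27 ≈ 199.48.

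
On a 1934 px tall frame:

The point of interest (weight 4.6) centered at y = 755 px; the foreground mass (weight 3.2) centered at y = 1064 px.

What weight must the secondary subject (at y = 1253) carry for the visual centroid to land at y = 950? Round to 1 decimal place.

w ≈ 1.8

Known weights sum to 4.6 + 3.2 = 7.8; their moment is 4.6·755 + 3.2·1064 = 6877.8.
Balance at y = 950 requires (6877.8 + w·1253) / (7.8 + w) = 950.
So w = (950·7.8 − 6877.8)/(1253 − 950) = 532.2/303 ≈ 1.76.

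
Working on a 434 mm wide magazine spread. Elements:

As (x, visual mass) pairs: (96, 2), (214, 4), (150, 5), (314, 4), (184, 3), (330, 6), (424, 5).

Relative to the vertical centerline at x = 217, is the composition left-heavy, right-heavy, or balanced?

right-heavy

Weights sum to 2 + 4 + 5 + 4 + 3 + 6 + 5 = 29.
x-moment: 2·96 + 4·214 + 5·150 + 4·314 + 3·184 + 6·330 + 5·424 = 7706; centroid 7706/29 ≈ 265.72.
265.7 lies right of the midline 217, so the layout is right-heavy.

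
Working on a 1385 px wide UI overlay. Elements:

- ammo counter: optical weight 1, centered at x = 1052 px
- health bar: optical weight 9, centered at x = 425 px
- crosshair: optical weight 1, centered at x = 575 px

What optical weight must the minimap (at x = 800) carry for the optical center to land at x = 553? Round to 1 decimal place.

w ≈ 2.6

Existing Σw = 11 (1 + 9 + 1); existing moment 1·1052 + 9·425 + 1·575 = 5452.
Set Σw·x/Σw = 553: (5452 + 800w) = 553·(11 + w).
Solving: w = (553·11 − 5452) / (800 − 553) = 631 / 247 ≈ 2.55.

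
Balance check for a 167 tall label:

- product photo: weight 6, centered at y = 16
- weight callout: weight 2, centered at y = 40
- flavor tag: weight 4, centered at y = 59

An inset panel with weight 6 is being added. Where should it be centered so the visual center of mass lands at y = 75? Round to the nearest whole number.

With the inset panel, Σw becomes 6 + 2 + 4 + 6 = 18.
y: need Σw·y = 18·75 = 1350. Existing = 6·16 + 2·40 + 4·59 = 412. Remainder 938 / 6 ≈ 156.33.

y ≈ 156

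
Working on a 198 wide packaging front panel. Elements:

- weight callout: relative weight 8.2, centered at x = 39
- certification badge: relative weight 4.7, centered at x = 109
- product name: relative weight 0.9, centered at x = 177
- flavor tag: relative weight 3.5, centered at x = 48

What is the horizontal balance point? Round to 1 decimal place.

x ≈ 67.0

Weights sum to 8.2 + 4.7 + 0.9 + 3.5 = 17.3.
x-moment: 8.2·39 + 4.7·109 + 0.9·177 + 3.5·48 = 1159.4; centroid 1159.4/17.3 ≈ 67.02.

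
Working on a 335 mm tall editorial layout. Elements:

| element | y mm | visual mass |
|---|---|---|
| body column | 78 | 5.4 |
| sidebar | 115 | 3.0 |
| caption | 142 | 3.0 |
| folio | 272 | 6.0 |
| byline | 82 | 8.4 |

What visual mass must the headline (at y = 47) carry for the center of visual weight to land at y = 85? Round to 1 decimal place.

Known weights sum to 5.4 + 3.0 + 3.0 + 6.0 + 8.4 = 25.8; their moment is 5.4·78 + 3.0·115 + 3.0·142 + 6.0·272 + 8.4·82 = 3513.0.
Set Σw·y/Σw = 85: (3513.0 + 47w) = 85·(25.8 + w).
Rearranging, w·(47 − 85) = 85·25.8 − 3513.0 = -1320.0, so w ≈ -1320.0/-38 = 34.74.

w ≈ 34.7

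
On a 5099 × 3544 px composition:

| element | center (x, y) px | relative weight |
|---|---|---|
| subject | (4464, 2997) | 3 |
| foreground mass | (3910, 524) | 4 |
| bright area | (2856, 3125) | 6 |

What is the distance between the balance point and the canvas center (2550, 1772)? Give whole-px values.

Weights sum to 3 + 4 + 6 = 13.
x-moment: 3·4464 + 4·3910 + 6·2856 = 46168; centroid 46168/13 ≈ 3551.38.
y-moment: 3·2997 + 4·524 + 6·3125 = 29837; centroid 29837/13 ≈ 2295.15.
Offset from (2550, 1772): Δx ≈ 1001.38, Δy ≈ 523.15; distance = √(Δx² + Δy²) ≈ 1129.81.

≈ 1130 px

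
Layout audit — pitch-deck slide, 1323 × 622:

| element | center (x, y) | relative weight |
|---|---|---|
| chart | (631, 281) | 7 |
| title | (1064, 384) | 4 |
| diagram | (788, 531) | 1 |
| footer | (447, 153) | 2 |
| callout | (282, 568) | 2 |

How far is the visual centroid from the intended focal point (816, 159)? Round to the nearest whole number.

Total weight = 7 + 4 + 1 + 2 + 2 = 16.
Σw·x = 7·631 + 4·1064 + 1·788 + 2·447 + 2·282 = 10919, so x̄ = 10919/16 ≈ 682.44.
Σw·y = 7·281 + 4·384 + 1·531 + 2·153 + 2·568 = 5476, so ȳ = 5476/16 ≈ 342.25.
Offset from (816, 159): Δx ≈ -133.56, Δy ≈ 183.25; distance = √(Δx² + Δy²) ≈ 226.76.

≈ 227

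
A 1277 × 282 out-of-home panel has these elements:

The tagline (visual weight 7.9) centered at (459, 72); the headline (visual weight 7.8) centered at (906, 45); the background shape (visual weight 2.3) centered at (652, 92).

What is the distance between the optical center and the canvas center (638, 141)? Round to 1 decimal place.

≈ 87.5

Σw = 7.9 + 7.8 + 2.3 = 18.0.
x-moment: 7.9·459 + 7.8·906 + 2.3·652 = 12192.5; centroid 12192.5/18.0 ≈ 677.36.
y-moment: 7.9·72 + 7.8·45 + 2.3·92 = 1131.4; centroid 1131.4/18.0 ≈ 62.86.
Offset from (638, 141): Δx ≈ 39.36, Δy ≈ -78.14; distance = √(Δx² + Δy²) ≈ 87.50.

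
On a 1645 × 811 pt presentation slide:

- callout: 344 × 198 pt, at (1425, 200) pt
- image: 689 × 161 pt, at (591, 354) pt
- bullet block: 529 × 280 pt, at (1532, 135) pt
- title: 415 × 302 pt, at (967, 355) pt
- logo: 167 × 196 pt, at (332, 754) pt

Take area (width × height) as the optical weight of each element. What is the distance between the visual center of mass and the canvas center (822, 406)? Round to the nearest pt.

Areas: callout 344·198 = 68112, image 689·161 = 110929, bullet block 529·280 = 148120, title 415·302 = 125330, logo 167·196 = 32732. Total weight = 485223.
x: (68112·1425 + 110929·591 + 148120·1532 + 125330·967 + 32732·332) / 485223 = 521599613 / 485223 ≈ 1074.97
y: (68112·200 + 110929·354 + 148120·135 + 125330·355 + 32732·754) / 485223 = 142059544 / 485223 ≈ 292.77
From (822, 406): dx = 252.97, dy = -113.23, so the distance is √(dx²+dy²) ≈ 277.15.

≈ 277 pt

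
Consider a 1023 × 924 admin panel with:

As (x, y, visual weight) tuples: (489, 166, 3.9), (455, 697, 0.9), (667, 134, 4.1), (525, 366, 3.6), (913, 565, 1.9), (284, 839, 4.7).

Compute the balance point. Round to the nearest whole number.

(524, 427)

Weights sum to 3.9 + 0.9 + 4.1 + 3.6 + 1.9 + 4.7 = 19.1.
x: moment 10010.8 / weight 19.1 ≈ 524.13
y: moment 8158.5 / weight 19.1 ≈ 427.15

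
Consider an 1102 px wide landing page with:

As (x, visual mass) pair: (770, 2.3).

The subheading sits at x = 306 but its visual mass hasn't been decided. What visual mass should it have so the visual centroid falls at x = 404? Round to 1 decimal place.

w ≈ 8.6

The single fixed element contributes weight 2.3, moment 2.3·770 = 1771.0.
Balance at x = 404 requires (1771.0 + w·306) / (2.3 + w) = 404.
So w = (404·2.3 − 1771.0)/(306 − 404) = -841.8/-98 ≈ 8.59.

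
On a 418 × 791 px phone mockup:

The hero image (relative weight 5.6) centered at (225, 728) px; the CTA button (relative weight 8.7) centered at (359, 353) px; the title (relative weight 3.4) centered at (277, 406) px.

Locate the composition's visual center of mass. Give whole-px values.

Weights sum to 5.6 + 8.7 + 3.4 = 17.7.
x: (5.6·225 + 8.7·359 + 3.4·277) / 17.7 = 5325.1 / 17.7 ≈ 300.85
y: (5.6·728 + 8.7·353 + 3.4·406) / 17.7 = 8528.3 / 17.7 ≈ 481.82

(301, 482)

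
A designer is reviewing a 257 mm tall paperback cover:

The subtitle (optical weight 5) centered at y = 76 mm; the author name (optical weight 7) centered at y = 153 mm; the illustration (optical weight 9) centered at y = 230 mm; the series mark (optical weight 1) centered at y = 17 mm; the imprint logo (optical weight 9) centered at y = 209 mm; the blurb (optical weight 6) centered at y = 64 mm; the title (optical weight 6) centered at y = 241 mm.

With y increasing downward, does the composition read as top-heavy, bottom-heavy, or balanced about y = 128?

bottom-heavy

Σw = 5 + 7 + 9 + 1 + 9 + 6 + 6 = 43.
Σw·y = 5·76 + 7·153 + 9·230 + 1·17 + 9·209 + 6·64 + 6·241 = 7249, so ȳ = 7249/43 ≈ 168.58.
168.6 vs midline 128 → bottom-heavy.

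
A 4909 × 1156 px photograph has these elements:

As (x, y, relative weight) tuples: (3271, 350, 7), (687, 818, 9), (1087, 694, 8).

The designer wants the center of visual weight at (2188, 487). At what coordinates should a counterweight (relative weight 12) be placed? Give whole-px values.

(3416, 181)

With the counterweight, Σw becomes 7 + 9 + 8 + 12 = 36.
Along x: (37776 + 12·x) / 36 = 2188 (existing moment 7·3271 + 9·687 + 8·1087 = 37776) ⇒ x = (78768 − 37776) / 12 ≈ 3416.00.
Along y: (15364 + 12·y) / 36 = 487 (existing moment 7·350 + 9·818 + 8·694 = 15364) ⇒ y = (17532 − 15364) / 12 ≈ 180.67.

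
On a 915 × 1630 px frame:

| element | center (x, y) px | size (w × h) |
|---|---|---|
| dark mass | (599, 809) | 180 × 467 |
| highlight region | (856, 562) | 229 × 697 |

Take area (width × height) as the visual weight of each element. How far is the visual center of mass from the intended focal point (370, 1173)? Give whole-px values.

Taking area as weight: dark mass 180·467 = 84060, highlight region 229·697 = 159613. Sum 243673.
x: (84060·599 + 159613·856) / 243673 = 186980668 / 243673 ≈ 767.34
y: (84060·809 + 159613·562) / 243673 = 157707046 / 243673 ≈ 647.21
Relative to (370, 1173): Δ = (397.34, -525.79); |Δ| = √(397.34² + -525.79²) ≈ 659.04.

≈ 659 px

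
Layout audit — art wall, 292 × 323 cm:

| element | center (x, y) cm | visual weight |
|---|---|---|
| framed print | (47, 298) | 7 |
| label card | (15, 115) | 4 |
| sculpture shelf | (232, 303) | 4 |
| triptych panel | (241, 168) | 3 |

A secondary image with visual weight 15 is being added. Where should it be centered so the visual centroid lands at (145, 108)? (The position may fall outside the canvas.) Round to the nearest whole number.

New total weight: (7 + 4 + 4 + 3) + 15 = 33.
x: target moment 33×145 = 4785; current 7·47 + 4·15 + 4·232 + 3·241 = 2040; the secondary image supplies 2745, so x = 2745/15 ≈ 183.00.
y: target moment 33×108 = 3564; current 7·298 + 4·115 + 4·303 + 3·168 = 4262; the secondary image supplies -698, so y = -698/15 ≈ -46.53.

(183, -47)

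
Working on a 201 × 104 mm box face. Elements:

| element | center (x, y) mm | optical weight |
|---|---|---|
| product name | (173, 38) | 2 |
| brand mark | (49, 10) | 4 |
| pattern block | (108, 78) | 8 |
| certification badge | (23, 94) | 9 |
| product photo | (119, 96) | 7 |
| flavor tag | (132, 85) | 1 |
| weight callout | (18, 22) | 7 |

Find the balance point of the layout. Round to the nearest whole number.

Weights sum to 2 + 4 + 8 + 9 + 7 + 1 + 7 = 38.
x: moment 2704 / weight 38 ≈ 71.16
y: moment 2497 / weight 38 ≈ 65.71

(71, 66)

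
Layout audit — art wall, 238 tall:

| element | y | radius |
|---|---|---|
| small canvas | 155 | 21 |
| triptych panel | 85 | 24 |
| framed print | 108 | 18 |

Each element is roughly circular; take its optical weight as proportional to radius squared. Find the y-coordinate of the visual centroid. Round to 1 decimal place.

y ≈ 113.6

Weights ∝ r²: small canvas 21² = 441, triptych panel 24² = 576, framed print 18² = 324; Σw = 1341.
y-moment: 441·155 + 576·85 + 324·108 = 152307; centroid 152307/1341 ≈ 113.58.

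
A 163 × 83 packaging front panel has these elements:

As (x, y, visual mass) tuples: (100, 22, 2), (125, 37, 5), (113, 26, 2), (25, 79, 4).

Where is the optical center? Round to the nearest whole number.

Weights sum to 2 + 5 + 2 + 4 = 13.
x-moment: 2·100 + 5·125 + 2·113 + 4·25 = 1151; centroid 1151/13 ≈ 88.54.
y-moment: 2·22 + 5·37 + 2·26 + 4·79 = 597; centroid 597/13 ≈ 45.92.

(89, 46)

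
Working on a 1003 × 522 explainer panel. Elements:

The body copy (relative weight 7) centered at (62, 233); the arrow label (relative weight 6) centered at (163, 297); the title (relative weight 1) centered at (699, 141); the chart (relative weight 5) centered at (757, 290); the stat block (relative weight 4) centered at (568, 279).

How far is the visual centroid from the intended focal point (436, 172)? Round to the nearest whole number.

Total weight = 7 + 6 + 1 + 5 + 4 = 23.
x-moment: 7·62 + 6·163 + 1·699 + 5·757 + 4·568 = 8168; centroid 8168/23 ≈ 355.13.
y-moment: 7·233 + 6·297 + 1·141 + 5·290 + 4·279 = 6120; centroid 6120/23 ≈ 266.09.
Offset from (436, 172): Δx ≈ -80.87, Δy ≈ 94.09; distance = √(Δx² + Δy²) ≈ 124.07.

≈ 124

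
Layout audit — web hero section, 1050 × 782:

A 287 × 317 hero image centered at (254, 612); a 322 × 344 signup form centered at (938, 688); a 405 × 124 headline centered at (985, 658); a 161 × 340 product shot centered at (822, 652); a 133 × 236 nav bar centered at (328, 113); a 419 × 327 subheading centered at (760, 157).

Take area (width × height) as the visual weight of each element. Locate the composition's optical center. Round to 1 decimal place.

Taking area as weight: hero image 287·317 = 90979, signup form 322·344 = 110768, headline 405·124 = 50220, product shot 161·340 = 54740, nav bar 133·236 = 31388, subheading 419·327 = 137013. Sum 475108.
Σw·x = 90979·254 + 110768·938 + 50220·985 + 54740·822 + 31388·328 + 137013·760 = 335897174, so x̄ = 335897174/475108 ≈ 706.99.
Σw·y = 90979·612 + 110768·688 + 50220·658 + 54740·652 + 31388·113 + 137013·157 = 225680657, so ȳ = 225680657/475108 ≈ 475.01.

(707.0, 475.0)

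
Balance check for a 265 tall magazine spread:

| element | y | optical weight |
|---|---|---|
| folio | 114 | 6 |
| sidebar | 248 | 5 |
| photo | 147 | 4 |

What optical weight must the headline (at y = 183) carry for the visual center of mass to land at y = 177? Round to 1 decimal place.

w ≈ 23.8

Known weights sum to 6 + 5 + 4 = 15; their moment is 6·114 + 5·248 + 4·147 = 2512.
Set Σw·y/Σw = 177: (2512 + 183w) = 177·(15 + w).
Rearranging, w·(183 − 177) = 177·15 − 2512 = 143, so w ≈ 143/6 = 23.83.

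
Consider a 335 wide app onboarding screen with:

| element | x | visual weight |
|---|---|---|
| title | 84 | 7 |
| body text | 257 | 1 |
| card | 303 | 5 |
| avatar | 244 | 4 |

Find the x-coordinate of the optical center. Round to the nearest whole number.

x ≈ 196

Σw = 7 + 1 + 5 + 4 = 17.
Σw·x = 7·84 + 1·257 + 5·303 + 4·244 = 3336, so x̄ = 3336/17 ≈ 196.24.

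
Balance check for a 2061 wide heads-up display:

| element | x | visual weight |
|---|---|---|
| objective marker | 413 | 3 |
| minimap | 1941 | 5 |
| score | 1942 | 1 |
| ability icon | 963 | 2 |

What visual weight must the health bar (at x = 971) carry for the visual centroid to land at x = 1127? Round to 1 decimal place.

w ≈ 15.5

Existing Σw = 11 (3 + 5 + 1 + 2); existing moment 3·413 + 5·1941 + 1·1942 + 2·963 = 14812.
Balance at x = 1127 requires (14812 + w·971) / (11 + w) = 1127.
So w = (1127·11 − 14812)/(971 − 1127) = -2415/-156 ≈ 15.48.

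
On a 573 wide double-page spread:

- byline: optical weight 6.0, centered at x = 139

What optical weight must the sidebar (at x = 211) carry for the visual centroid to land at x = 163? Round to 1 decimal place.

The single fixed element contributes weight 6.0, moment 6.0·139 = 834.0.
Balance at x = 163 requires (834.0 + w·211) / (6.0 + w) = 163.
Rearranging, w·(211 − 163) = 163·6.0 − 834.0 = 144.0, so w ≈ 144.0/48 = 3.00.

w ≈ 3.0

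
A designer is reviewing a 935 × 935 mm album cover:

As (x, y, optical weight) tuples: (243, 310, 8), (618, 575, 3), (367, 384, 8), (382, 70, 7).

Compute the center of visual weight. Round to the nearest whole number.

(362, 299)

Weights sum to 8 + 3 + 8 + 7 = 26.
x: (8·243 + 3·618 + 8·367 + 7·382) / 26 = 9408 / 26 ≈ 361.85
y: (8·310 + 3·575 + 8·384 + 7·70) / 26 = 7767 / 26 ≈ 298.73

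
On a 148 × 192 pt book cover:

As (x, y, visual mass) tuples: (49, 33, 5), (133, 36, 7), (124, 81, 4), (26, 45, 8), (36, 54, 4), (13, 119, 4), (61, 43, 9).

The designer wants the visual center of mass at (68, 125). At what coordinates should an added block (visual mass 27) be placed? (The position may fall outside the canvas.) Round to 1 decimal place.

With the added block, Σw becomes 5 + 7 + 4 + 8 + 4 + 4 + 9 + 27 = 68.
Along x: (2625 + 27·x) / 68 = 68 (existing moment 5·49 + 7·133 + 4·124 + 8·26 + 4·36 + 4·13 + 9·61 = 2625) ⇒ x = (4624 − 2625) / 27 ≈ 74.04.
Along y: (2180 + 27·y) / 68 = 125 (existing moment 5·33 + 7·36 + 4·81 + 8·45 + 4·54 + 4·119 + 9·43 = 2180) ⇒ y = (8500 − 2180) / 27 ≈ 234.07.

(74.0, 234.1)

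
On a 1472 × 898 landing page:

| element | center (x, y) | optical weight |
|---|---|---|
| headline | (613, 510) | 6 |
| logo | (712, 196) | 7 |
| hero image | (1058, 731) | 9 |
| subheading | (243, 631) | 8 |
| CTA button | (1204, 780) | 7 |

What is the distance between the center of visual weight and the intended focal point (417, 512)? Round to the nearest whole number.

≈ 362

Σw = 6 + 7 + 9 + 8 + 7 = 37.
x: (6·613 + 7·712 + 9·1058 + 8·243 + 7·1204) / 37 = 28556 / 37 ≈ 771.78
y: (6·510 + 7·196 + 9·731 + 8·631 + 7·780) / 37 = 21519 / 37 ≈ 581.59
Offset from (417, 512): Δx ≈ 354.78, Δy ≈ 69.59; distance = √(Δx² + Δy²) ≈ 361.55.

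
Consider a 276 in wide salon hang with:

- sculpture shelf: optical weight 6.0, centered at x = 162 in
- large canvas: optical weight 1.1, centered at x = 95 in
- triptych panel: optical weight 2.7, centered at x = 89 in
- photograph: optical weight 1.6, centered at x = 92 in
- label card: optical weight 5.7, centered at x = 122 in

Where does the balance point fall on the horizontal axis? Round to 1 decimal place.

Total weight = 6.0 + 1.1 + 2.7 + 1.6 + 5.7 = 17.1.
Σw·x = 6.0·162 + 1.1·95 + 2.7·89 + 1.6·92 + 5.7·122 = 2159.4, so x̄ = 2159.4/17.1 ≈ 126.28.

x ≈ 126.3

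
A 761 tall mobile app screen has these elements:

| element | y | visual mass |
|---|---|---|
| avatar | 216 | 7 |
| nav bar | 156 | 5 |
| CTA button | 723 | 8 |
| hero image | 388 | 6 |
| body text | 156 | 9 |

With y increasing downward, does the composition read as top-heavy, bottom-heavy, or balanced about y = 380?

Weights sum to 7 + 5 + 8 + 6 + 9 = 35.
y-moment: 7·216 + 5·156 + 8·723 + 6·388 + 9·156 = 11808; centroid 11808/35 ≈ 337.37.
Since 337.4 is above (smaller y than) 380, the composition reads top-heavy.

top-heavy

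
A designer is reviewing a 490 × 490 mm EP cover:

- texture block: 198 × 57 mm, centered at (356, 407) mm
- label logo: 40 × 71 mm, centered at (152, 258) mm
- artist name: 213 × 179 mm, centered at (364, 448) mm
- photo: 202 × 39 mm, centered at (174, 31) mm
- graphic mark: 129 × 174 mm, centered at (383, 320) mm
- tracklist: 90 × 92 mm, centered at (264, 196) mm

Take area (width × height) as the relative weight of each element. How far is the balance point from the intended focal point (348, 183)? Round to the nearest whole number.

Areas → weights: texture block 198·57 = 11286, label logo 40·71 = 2840, artist name 213·179 = 38127, photo 202·39 = 7878, graphic mark 129·174 = 22446, tracklist 90·92 = 8280; Σw = 90857.
x: moment 30481234 / weight 90857 ≈ 335.49
Σw·y = 31456836; ȳ = 31456836/90857 ≈ 346.22.
Relative to (348, 183): Δ = (-12.51, 163.22); |Δ| = √(-12.51² + 163.22²) ≈ 163.70.

≈ 164 mm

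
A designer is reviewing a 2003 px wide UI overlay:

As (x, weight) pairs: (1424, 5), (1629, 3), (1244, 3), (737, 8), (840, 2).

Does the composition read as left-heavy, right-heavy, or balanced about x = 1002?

right-heavy

Total weight = 5 + 3 + 3 + 8 + 2 = 21.
Σw·x = 5·1424 + 3·1629 + 3·1244 + 8·737 + 2·840 = 23315, so x̄ = 23315/21 ≈ 1110.24.
1110.2 vs midline 1002 → right-heavy.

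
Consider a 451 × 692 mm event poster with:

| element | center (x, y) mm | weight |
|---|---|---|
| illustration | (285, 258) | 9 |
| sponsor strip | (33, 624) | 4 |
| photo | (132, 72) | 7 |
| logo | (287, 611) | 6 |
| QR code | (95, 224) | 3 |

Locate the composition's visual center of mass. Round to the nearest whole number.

(194, 333)

Σw = 9 + 4 + 7 + 6 + 3 = 29.
x-moment: 9·285 + 4·33 + 7·132 + 6·287 + 3·95 = 5628; centroid 5628/29 ≈ 194.07.
y-moment: 9·258 + 4·624 + 7·72 + 6·611 + 3·224 = 9660; centroid 9660/29 ≈ 333.10.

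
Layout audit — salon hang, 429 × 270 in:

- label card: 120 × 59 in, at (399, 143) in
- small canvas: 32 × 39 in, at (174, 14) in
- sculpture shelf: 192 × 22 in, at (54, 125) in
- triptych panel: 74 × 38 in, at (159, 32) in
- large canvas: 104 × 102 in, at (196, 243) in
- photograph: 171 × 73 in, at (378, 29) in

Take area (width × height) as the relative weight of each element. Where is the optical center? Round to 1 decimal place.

(273.4, 119.3)

Areas: label card 120·59 = 7080, small canvas 32·39 = 1248, sculpture shelf 192·22 = 4224, triptych panel 74·38 = 2812, large canvas 104·102 = 10608, photograph 171·73 = 12483. Total weight = 38455.
Σw·x = 10515018; x̄ = 10515018/38455 ≈ 273.44.
y: moment 4587647 / weight 38455 ≈ 119.30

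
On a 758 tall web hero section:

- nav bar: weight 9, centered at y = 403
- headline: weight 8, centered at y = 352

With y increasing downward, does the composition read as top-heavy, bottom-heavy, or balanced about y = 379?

Weights sum to 9 + 8 = 17.
Σw·y = 9·403 + 8·352 = 6443, so ȳ = 6443/17 ≈ 379.00.
The centroid 379.00 matches the midline at 379, so the layout is balanced.

balanced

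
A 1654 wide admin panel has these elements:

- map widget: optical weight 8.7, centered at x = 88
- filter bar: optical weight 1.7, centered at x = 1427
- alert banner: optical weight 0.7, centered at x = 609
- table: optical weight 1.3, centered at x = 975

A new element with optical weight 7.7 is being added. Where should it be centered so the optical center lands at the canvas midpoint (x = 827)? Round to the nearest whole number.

After adding the new element, total weight = 8.7 + 1.7 + 0.7 + 1.3 + 7.7 = 20.1.
x: need Σw·x = 20.1·827 = 16622.7. Existing = 8.7·88 + 1.7·1427 + 0.7·609 + 1.3·975 = 4885.3. Remainder 11737.4 / 7.7 ≈ 1524.34.

x ≈ 1524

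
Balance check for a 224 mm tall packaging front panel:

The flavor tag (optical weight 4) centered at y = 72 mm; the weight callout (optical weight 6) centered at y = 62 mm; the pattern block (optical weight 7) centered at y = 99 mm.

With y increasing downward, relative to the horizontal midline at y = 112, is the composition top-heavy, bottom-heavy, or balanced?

Total weight = 4 + 6 + 7 = 17.
y-moment: 4·72 + 6·62 + 7·99 = 1353; centroid 1353/17 ≈ 79.59.
Since 79.6 is above (smaller y than) 112, the composition reads top-heavy.

top-heavy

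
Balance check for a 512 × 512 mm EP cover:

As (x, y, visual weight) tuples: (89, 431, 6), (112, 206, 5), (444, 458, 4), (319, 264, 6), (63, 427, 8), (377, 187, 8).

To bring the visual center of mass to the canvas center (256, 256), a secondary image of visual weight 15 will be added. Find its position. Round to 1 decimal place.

With the secondary image, Σw becomes 6 + 5 + 4 + 6 + 8 + 8 + 15 = 52.
x: need Σw·x = 52·256 = 13312. Existing = 6·89 + 5·112 + 4·444 + 6·319 + 8·63 + 8·377 = 8304. Remainder 5008 / 15 ≈ 333.87.
y: need Σw·y = 52·256 = 13312. Existing = 6·431 + 5·206 + 4·458 + 6·264 + 8·427 + 8·187 = 11944. Remainder 1368 / 15 ≈ 91.20.

(333.9, 91.2)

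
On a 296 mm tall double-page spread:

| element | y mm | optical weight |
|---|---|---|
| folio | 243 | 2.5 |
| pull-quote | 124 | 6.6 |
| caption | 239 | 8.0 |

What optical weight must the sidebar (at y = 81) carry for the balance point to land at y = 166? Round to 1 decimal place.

w ≈ 5.9

Fixed elements: Σw = 2.5 + 6.6 + 8.0 = 17.1, Σw·y = 2.5·243 + 6.6·124 + 8.0·239 = 3337.9.
For the centroid to hit 166: (3337.9 + w·81) / (17.1 + w) = 166.
Rearranging, w·(81 − 166) = 166·17.1 − 3337.9 = -499.3, so w ≈ -499.3/-85 = 5.87.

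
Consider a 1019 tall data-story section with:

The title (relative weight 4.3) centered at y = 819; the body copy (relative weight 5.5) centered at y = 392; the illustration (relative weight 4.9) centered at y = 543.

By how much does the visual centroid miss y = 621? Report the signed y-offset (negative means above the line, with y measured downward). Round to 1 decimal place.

≈ -53.8

Total weight = 4.3 + 5.5 + 4.9 = 14.7.
Σw·y = 4.3·819 + 5.5·392 + 4.9·543 = 8338.4, so ȳ = 8338.4/14.7 ≈ 567.24.
Difference: 567.24 − 621 ≈ -53.76.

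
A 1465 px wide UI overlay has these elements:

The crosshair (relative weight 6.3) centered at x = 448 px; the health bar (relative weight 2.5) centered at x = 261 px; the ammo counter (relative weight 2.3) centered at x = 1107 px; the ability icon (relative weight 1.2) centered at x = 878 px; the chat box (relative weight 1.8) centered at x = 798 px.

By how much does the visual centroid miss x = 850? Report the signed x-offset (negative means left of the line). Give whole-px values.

Total weight = 6.3 + 2.5 + 2.3 + 1.2 + 1.8 = 14.1.
x: (6.3·448 + 2.5·261 + 2.3·1107 + 1.2·878 + 1.8·798) / 14.1 = 8511.0 / 14.1 ≈ 603.62
Difference: 603.62 − 850 ≈ -246.38.

≈ -246 px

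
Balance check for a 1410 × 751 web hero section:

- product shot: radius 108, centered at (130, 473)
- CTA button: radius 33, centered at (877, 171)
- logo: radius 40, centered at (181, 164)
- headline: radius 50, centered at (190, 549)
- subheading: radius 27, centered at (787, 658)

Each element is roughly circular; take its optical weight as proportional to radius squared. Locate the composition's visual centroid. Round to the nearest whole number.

(217, 445)

r² weights: product shot 108² = 11664, CTA button 33² = 1089, logo 40² = 1600, headline 50² = 2500, subheading 27² = 729. Total = 17582.
x-moment: 11664·130 + 1089·877 + 1600·181 + 2500·190 + 729·787 = 3809696; centroid 3809696/17582 ≈ 216.68.
y-moment: 11664·473 + 1089·171 + 1600·164 + 2500·549 + 729·658 = 7817873; centroid 7817873/17582 ≈ 444.65.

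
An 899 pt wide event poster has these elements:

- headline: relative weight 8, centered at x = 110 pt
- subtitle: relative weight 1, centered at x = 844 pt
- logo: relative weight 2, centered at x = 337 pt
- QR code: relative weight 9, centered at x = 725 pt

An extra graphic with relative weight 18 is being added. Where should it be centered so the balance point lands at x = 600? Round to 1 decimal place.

x ≈ 770.9

After adding the extra graphic, total weight = 8 + 1 + 2 + 9 + 18 = 38.
x: need Σw·x = 38·600 = 22800. Existing = 8·110 + 1·844 + 2·337 + 9·725 = 8923. Remainder 13877 / 18 ≈ 770.94.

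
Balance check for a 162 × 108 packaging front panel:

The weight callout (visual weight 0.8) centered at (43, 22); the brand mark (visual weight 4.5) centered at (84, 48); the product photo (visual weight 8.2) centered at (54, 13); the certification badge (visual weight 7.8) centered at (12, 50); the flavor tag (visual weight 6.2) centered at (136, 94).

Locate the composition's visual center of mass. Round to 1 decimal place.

Σw = 0.8 + 4.5 + 8.2 + 7.8 + 6.2 = 27.5.
x: (0.8·43 + 4.5·84 + 8.2·54 + 7.8·12 + 6.2·136) / 27.5 = 1792.0 / 27.5 ≈ 65.16
y: (0.8·22 + 4.5·48 + 8.2·13 + 7.8·50 + 6.2·94) / 27.5 = 1313.0 / 27.5 ≈ 47.75

(65.2, 47.7)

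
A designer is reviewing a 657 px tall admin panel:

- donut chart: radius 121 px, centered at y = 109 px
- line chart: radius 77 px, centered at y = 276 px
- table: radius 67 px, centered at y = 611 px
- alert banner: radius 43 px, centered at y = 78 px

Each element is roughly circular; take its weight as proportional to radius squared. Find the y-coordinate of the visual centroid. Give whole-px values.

r² weights: donut chart 121² = 14641, line chart 77² = 5929, table 67² = 4489, alert banner 43² = 1849. Total = 26908.
y: (14641·109 + 5929·276 + 4489·611 + 1849·78) / 26908 = 6119274 / 26908 ≈ 227.41

y ≈ 227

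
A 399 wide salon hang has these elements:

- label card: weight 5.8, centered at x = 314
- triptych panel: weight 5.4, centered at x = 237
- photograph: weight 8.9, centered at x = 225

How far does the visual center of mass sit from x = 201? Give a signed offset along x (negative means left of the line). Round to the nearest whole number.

≈ 53

Total weight = 5.8 + 5.4 + 8.9 = 20.1.
x-moment: 5.8·314 + 5.4·237 + 8.9·225 = 5103.5; centroid 5103.5/20.1 ≈ 253.91.
Against x = 201, that's 253.91 − 201 = 52.91.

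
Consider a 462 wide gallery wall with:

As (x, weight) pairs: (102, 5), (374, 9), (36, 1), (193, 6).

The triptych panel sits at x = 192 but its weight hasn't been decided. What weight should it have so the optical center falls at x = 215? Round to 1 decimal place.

Known weights sum to 5 + 9 + 1 + 6 = 21; their moment is 5·102 + 9·374 + 1·36 + 6·193 = 5070.
For the centroid to hit 215: (5070 + w·192) / (21 + w) = 215.
So w = (215·21 − 5070)/(192 − 215) = -555/-23 ≈ 24.13.

w ≈ 24.1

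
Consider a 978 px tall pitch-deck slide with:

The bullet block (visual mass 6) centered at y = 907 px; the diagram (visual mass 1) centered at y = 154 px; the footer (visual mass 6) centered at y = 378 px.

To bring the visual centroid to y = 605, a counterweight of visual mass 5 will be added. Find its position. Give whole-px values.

y ≈ 605

After adding the counterweight, total weight = 6 + 1 + 6 + 5 = 18.
y: need Σw·y = 18·605 = 10890. Existing = 6·907 + 1·154 + 6·378 = 7864. Remainder 3026 / 5 ≈ 605.20.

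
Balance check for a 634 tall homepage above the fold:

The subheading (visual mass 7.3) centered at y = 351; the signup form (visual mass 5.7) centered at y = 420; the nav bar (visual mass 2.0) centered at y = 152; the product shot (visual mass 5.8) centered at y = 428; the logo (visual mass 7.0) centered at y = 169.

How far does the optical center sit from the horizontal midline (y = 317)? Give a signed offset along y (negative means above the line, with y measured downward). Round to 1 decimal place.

Σw = 7.3 + 5.7 + 2.0 + 5.8 + 7.0 = 27.8.
y: (7.3·351 + 5.7·420 + 2.0·152 + 5.8·428 + 7.0·169) / 27.8 = 8925.7 / 27.8 ≈ 321.07
Against y = 317, that's 321.07 − 317 = 4.07.

≈ 4.1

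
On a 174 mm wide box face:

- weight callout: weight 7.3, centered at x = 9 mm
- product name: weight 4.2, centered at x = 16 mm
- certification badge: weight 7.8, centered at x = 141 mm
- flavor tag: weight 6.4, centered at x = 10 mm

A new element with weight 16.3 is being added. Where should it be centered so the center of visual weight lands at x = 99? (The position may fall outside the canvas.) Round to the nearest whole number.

With the new element, Σw becomes 7.3 + 4.2 + 7.8 + 6.4 + 16.3 = 42.0.
x: need Σw·x = 42.0·99 = 4158.0. Existing = 7.3·9 + 4.2·16 + 7.8·141 + 6.4·10 = 1296.7. Remainder 2861.3 / 16.3 ≈ 175.54.

x ≈ 176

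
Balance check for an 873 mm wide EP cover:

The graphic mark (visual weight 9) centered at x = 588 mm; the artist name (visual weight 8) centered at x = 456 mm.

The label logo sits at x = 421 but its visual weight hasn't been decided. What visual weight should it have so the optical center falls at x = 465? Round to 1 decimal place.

w ≈ 23.5

Existing Σw = 17 (9 + 8); existing moment 9·588 + 8·456 = 8940.
Balance at x = 465 requires (8940 + w·421) / (17 + w) = 465.
So w = (465·17 − 8940)/(421 − 465) = -1035/-44 ≈ 23.52.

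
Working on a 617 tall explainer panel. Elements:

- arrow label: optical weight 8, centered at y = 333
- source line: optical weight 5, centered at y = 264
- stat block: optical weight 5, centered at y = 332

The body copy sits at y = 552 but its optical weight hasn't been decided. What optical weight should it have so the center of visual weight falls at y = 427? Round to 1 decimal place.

w ≈ 16.3

Known weights sum to 8 + 5 + 5 = 18; their moment is 8·333 + 5·264 + 5·332 = 5644.
Set Σw·y/Σw = 427: (5644 + 552w) = 427·(18 + w).
So w = (427·18 − 5644)/(552 − 427) = 2042/125 ≈ 16.34.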